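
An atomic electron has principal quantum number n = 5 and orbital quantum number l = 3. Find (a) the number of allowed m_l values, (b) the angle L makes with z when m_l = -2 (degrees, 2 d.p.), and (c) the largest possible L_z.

7 values; θ(m_l=-2) ≈ 125.26°; L_z,max = 3ℏ

There are 2l+1 = 7 values of m_l.
For m_l = -2: cos θ = -2/√12, θ ≈ 125.26°.
L_z,max = lℏ = 3ℏ.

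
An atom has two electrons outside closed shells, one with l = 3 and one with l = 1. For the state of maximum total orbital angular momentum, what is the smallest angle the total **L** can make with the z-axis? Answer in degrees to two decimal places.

L runs from |3 − 1| = 2 to 3 + 1 = 4.
So L can be 2, 3, 4.
The maximum is L = 4, with |L_tot| = ℏ√(4·5) = 2√5 ℏ.
The minimum angle with z is arccos(4/√20) ≈ 26.57°.

θ_min ≈ 26.57°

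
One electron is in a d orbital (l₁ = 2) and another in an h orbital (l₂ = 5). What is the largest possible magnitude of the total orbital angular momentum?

The total orbital quantum number L ranges from |l₁ − l₂| to l₁ + l₂ in integer steps.
L ∈ {3, 4, 5, 6, 7}.
The largest magnitude corresponds to L = 7: |L_tot| = ℏ√(7·8) = 2√14 ℏ.

|L_tot|_max = 2√14 ℏ ≈ 7.483ℏ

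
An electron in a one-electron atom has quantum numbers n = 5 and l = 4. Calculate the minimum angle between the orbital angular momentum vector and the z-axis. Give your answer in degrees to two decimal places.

|L| = √(l(l+1)) ℏ = 2√5 ℏ.
The smallest angle corresponds to the largest L_z, i.e. m_l = l = 4, giving L_z = 4ℏ.
cos θ_min = 4/√20, so θ_min ≈ 26.57°.

θ_min ≈ 26.57°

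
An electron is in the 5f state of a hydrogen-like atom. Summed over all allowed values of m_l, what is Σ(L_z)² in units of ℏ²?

Σ(L_z)² = 28 ℏ²

The 5f subshell has l = 3.
m_l runs from −3 to 3, i.e. {-3, -2, -1, 0, 1, 2, 3}.
Σ m_l² = l(l+1)(2l+1)/3 = 3·4·7/3 = 28.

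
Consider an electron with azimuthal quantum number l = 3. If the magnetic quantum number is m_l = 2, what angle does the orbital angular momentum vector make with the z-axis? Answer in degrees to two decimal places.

θ ≈ 54.74°

|L| = ℏ√(l(l+1)) = 2√3 ℏ.
L_z = m_l ℏ = 2ℏ.
cos θ = L_z/|L| = 2/√12, so θ ≈ 54.74°.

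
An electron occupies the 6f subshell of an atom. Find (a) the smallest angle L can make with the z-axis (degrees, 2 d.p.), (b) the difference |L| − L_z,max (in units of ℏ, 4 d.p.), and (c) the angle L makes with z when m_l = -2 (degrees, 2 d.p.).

θ_min ≈ 30.00°; |L|−L_z,max ≈ 0.4641ℏ; θ(m_l=-2) ≈ 125.26°

For 6f, l = 3.
cos θ_min = 3/√12, so θ_min ≈ 30.00°.
|L| − L_z,max = (2√3 − 3)ℏ ≈ 0.4641ℏ.
For m_l = -2: cos θ = -2/√12, θ ≈ 125.26°.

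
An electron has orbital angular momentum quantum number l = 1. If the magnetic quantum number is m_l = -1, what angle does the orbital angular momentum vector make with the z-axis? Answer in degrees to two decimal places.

|L|² = l(l+1)ℏ² = 2ℏ², so |L| = √2 ℏ.
L_z = m_l ℏ = −1ℏ.
cos θ = L_z/|L| = -1/√2, so θ ≈ 135.00°.

θ ≈ 135.00°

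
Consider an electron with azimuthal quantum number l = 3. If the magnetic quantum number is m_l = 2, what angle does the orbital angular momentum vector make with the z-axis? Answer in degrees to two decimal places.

θ ≈ 54.74°

|L| = √(l(l+1)) ℏ = 2√3 ℏ.
L_z = m_l ℏ = 2ℏ.
cos θ = L_z/|L| = 2/√12, so θ ≈ 54.74°.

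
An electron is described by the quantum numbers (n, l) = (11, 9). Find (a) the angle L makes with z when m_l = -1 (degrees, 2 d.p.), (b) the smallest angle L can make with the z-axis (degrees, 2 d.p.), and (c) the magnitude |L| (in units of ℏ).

For m_l = -1: cos θ = -1/√90, θ ≈ 96.05°.
cos θ_min = 9/√90, so θ_min ≈ 18.43°.
|L| = ℏ√(9·10) = 3√10 ℏ ≈ 9.487ℏ.

θ(m_l=-1) ≈ 96.05°; θ_min ≈ 18.43°; |L| = 3√10 ℏ ≈ 9.487ℏ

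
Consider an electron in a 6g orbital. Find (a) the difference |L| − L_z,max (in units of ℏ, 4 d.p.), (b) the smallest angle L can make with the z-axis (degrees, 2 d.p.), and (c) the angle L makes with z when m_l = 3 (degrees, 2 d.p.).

6g means n = 6, l = 4.
|L| − L_z,max = (2√5 − 4)ℏ ≈ 0.4721ℏ.
cos θ_min = 4/√20, so θ_min ≈ 26.57°.
For m_l = 3: cos θ = 3/√20, θ ≈ 47.87°.

|L|−L_z,max ≈ 0.4721ℏ; θ_min ≈ 26.57°; θ(m_l=3) ≈ 47.87°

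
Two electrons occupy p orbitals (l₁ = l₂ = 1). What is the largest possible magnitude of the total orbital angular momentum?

|L_tot|_max = √6 ℏ ≈ 2.449ℏ

By the triangle rule, |l₁ − l₂| ≤ L ≤ l₁ + l₂.
So L can be 0, 1, 2.
The largest magnitude corresponds to L = 2: |L_tot| = ℏ√(2·3) = √6 ℏ.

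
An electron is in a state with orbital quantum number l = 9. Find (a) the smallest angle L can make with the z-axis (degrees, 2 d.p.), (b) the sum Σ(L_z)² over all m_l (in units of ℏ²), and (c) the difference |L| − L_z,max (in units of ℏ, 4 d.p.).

θ_min ≈ 18.43°; Σ(L_z)² = 570 ℏ²; |L|−L_z,max ≈ 0.4868ℏ

cos θ_min = 9/√90, so θ_min ≈ 18.43°.
Σ m_l² = 570, so Σ(L_z)² = 570 ℏ².
|L| − L_z,max = (3√10 − 9)ℏ ≈ 0.4868ℏ.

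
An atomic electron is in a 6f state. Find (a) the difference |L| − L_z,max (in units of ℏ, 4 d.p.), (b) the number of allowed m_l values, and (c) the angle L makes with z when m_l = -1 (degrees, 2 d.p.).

|L|−L_z,max ≈ 0.4641ℏ; 7 values; θ(m_l=-1) ≈ 106.78°

The 6f subshell has l = 3.
|L| − L_z,max = (2√3 − 3)ℏ ≈ 0.4641ℏ.
There are 2l+1 = 7 values of m_l.
For m_l = -1: cos θ = -1/√12, θ ≈ 106.78°.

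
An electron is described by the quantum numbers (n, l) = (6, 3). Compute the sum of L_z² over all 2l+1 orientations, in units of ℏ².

m_l runs from −3 to 3, i.e. {-3, -2, -1, 0, 1, 2, 3}.
Summing m² from −3 to 3: Σ m_l² = 28.

Σ(L_z)² = 28 ℏ²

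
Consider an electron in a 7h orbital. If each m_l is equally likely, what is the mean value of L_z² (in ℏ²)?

For 7h, l = 5.
The allowed m_l values are -5, -4, -3, -2, -1, 0, 1, 2, 3, 4, 5.
Average of L_z² over 11 states: 110/11 ℏ² = 10 ℏ².

⟨L_z²⟩ = 10 ℏ²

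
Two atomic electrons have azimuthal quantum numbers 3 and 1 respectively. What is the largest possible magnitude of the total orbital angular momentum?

By the triangle rule, |l₁ − l₂| ≤ L ≤ l₁ + l₂.
Allowed values: L = 2, 3, 4.
The largest magnitude corresponds to L = 4: |L_tot| = ℏ√(4·5) = 2√5 ℏ.

|L_tot|_max = 2√5 ℏ ≈ 4.472ℏ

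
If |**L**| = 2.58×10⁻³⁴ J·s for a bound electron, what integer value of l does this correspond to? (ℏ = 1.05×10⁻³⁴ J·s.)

l = 2

|L|/ℏ = (2.58×10⁻³⁴)/(1.05×10⁻³⁴) ≈ 2.457.
(|L|/ℏ)² = l(l+1) ≈ 6.04 ⇒ l = 2.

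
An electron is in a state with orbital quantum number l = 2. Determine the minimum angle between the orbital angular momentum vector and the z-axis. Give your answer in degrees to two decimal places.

θ_min ≈ 35.26°

|L| = √(l(l+1)) ℏ = √6 ℏ.
The smallest angle corresponds to the largest L_z, i.e. m_l = l = 2, giving L_z = 2ℏ.
cos θ_min = 2/√6, so θ_min ≈ 35.26°.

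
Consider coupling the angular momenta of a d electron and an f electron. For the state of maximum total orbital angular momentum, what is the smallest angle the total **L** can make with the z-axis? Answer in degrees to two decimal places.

θ_min ≈ 24.09°

By the triangle rule, |l₁ − l₂| ≤ L ≤ l₁ + l₂.
Allowed values: L = 1, 2, 3, 4, 5.
The maximum is L = 5, with |L_tot| = ℏ√(5·6) = √30 ℏ.
The minimum angle with z is arccos(5/√30) ≈ 24.09°.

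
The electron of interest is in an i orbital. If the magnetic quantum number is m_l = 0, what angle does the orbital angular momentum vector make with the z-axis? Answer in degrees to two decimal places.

An i state has l = 6.
|L| = ℏ√(l(l+1)) = √42 ℏ.
L_z = m_l ℏ = 0ℏ.
cos θ = L_z/|L| = 0/√42, so θ ≈ 90.00°.

θ ≈ 90.00°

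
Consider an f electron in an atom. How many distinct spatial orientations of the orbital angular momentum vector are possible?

For an f orbital, l = 3.
The number of m_l values is 2l + 1 = 2·3 + 1 = 7.

7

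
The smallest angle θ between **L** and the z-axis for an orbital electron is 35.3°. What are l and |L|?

l = 2, |L| = √6 ℏ ≈ 2.449ℏ

cos θ_min = l/√(l(l+1)) = √(l/(l+1)), so l/(l+1) = cos²(35.3°) = 0.6661.
l = cos²θ/sin²θ ≈ 2.
Then |L| = ℏ√(2·3) = √6 ℏ.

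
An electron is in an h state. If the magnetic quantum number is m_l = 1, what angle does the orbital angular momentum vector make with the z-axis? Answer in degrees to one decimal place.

θ ≈ 79.5°

An h state has l = 5.
|L| = ℏ√(l(l+1)) = √30 ℏ.
L_z = m_l ℏ = 1ℏ.
cos θ = L_z/|L| = 1/√30, so θ ≈ 79.5°.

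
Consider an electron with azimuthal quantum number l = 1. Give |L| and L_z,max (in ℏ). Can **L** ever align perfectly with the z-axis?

|L| = √2 ℏ ≈ 1.4142ℏ, while L_z,max = lℏ = 1ℏ.
Since |L| > L_z,max, the vector can never point exactly along z; the closest it comes is θ_min = arccos(1/√2) ≈ 45.0°.

No: L_z,max = 1ℏ < |L| = √2 ℏ ≈ 1.414ℏ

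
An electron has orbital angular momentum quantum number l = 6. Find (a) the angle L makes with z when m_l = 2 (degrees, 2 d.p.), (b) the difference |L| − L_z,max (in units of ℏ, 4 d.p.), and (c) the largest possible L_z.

For m_l = 2: cos θ = 2/√42, θ ≈ 72.02°.
|L| − L_z,max = (√42 − 6)ℏ ≈ 0.4807ℏ.
L_z,max = lℏ = 6ℏ.

θ(m_l=2) ≈ 72.02°; |L|−L_z,max ≈ 0.4807ℏ; L_z,max = 6ℏ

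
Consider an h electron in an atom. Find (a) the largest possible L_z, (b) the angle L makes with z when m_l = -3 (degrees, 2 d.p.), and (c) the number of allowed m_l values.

For an h orbital, l = 5.
L_z,max = lℏ = 5ℏ.
For m_l = -3: cos θ = -3/√30, θ ≈ 123.21°.
There are 2l+1 = 11 values of m_l.

L_z,max = 5ℏ; θ(m_l=-3) ≈ 123.21°; 11 values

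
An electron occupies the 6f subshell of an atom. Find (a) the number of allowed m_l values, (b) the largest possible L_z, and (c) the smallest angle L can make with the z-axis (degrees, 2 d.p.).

7 values; L_z,max = 3ℏ; θ_min ≈ 30.00°

6f means n = 6, l = 3.
There are 2l+1 = 7 values of m_l.
L_z,max = lℏ = 3ℏ.
cos θ_min = 3/√12, so θ_min ≈ 30.00°.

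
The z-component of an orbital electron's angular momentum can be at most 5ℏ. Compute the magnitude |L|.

L_z,max = lℏ, so l = 5.
|L| = √(l(l+1)) ℏ = √30 ℏ.

|L| = √30 ℏ ≈ 5.477ℏ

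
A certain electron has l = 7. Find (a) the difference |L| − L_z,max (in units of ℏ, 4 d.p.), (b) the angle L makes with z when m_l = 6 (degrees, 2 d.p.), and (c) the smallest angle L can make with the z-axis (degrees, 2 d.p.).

|L| − L_z,max = (2√14 − 7)ℏ ≈ 0.4833ℏ.
For m_l = 6: cos θ = 6/√56, θ ≈ 36.70°.
cos θ_min = 7/√56, so θ_min ≈ 20.70°.

|L|−L_z,max ≈ 0.4833ℏ; θ(m_l=6) ≈ 36.70°; θ_min ≈ 20.70°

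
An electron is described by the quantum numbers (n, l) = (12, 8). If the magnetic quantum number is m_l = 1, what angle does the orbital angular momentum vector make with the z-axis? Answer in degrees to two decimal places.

θ ≈ 83.23°

|L| = ℏ√(l(l+1)) = 6√2 ℏ.
L_z = m_l ℏ = 1ℏ.
cos θ = L_z/|L| = 1/√72, so θ ≈ 83.23°.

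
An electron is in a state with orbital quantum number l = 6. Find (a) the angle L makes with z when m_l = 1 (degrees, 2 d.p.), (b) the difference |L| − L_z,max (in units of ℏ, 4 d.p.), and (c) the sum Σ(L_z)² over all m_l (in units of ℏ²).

For m_l = 1: cos θ = 1/√42, θ ≈ 81.12°.
|L| − L_z,max = (√42 − 6)ℏ ≈ 0.4807ℏ.
Σ m_l² = 182, so Σ(L_z)² = 182 ℏ².

θ(m_l=1) ≈ 81.12°; |L|−L_z,max ≈ 0.4807ℏ; Σ(L_z)² = 182 ℏ²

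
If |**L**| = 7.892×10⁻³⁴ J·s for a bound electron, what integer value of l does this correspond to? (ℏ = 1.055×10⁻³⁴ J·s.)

In units of ℏ, |L| ≈ 7.481.
l(l+1) ≈ 7.481² ≈ 55.96, so l = 7.

l = 7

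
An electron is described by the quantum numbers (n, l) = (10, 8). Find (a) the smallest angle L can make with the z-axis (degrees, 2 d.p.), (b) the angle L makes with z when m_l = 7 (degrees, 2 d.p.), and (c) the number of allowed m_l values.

θ_min ≈ 19.47°; θ(m_l=7) ≈ 34.42°; 17 values

cos θ_min = 8/√72, so θ_min ≈ 19.47°.
For m_l = 7: cos θ = 7/√72, θ ≈ 34.42°.
There are 2l+1 = 17 values of m_l.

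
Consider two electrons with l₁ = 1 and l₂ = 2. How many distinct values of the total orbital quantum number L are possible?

3

The total orbital quantum number L ranges from |l₁ − l₂| to l₁ + l₂ in integer steps.
L ∈ {1, 2, 3}.
That is 3 values.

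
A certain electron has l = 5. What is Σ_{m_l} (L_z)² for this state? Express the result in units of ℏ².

The allowed m_l values are -5, -4, -3, -2, -1, 0, 1, 2, 3, 4, 5.
Summing m² from −5 to 5: Σ m_l² = 110.

Σ(L_z)² = 110 ℏ²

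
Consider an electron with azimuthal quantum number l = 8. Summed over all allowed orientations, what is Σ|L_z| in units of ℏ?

m_l ∈ {-8, -7, -6, -5, -4, -3, -2, -1, 0, 1, 2, 3, 4, 5, 6, 7, 8}.
Σ|m_l| = l(l+1) = 72.

Σ|L_z| = 72 ℏ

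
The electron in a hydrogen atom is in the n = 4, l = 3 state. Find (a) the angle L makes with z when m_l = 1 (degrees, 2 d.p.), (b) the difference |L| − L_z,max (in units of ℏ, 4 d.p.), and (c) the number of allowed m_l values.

θ(m_l=1) ≈ 73.22°; |L|−L_z,max ≈ 0.4641ℏ; 7 values

For m_l = 1: cos θ = 1/√12, θ ≈ 73.22°.
|L| − L_z,max = (2√3 − 3)ℏ ≈ 0.4641ℏ.
There are 2l+1 = 7 values of m_l.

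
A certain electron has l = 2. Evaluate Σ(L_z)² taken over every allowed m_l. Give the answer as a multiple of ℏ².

Σ(L_z)² = 10 ℏ²

m_l runs from −2 to 2, i.e. {-2, -1, 0, 1, 2}.
Summing m² from −2 to 2: Σ m_l² = 10.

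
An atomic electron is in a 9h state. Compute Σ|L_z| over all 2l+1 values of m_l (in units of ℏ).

Σ|L_z| = 30 ℏ

For 9h, l = 5.
The allowed m_l values are -5, -4, -3, -2, -1, 0, 1, 2, 3, 4, 5.
Σ|m_l| = l(l+1) = 30.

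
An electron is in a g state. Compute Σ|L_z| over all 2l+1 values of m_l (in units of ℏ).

The letter g corresponds to l = 4.
m_l ∈ {-4, -3, -2, -1, 0, 1, 2, 3, 4}.
Σ|m_l| = 2(1+2+…+4) = 20.

Σ|L_z| = 20 ℏ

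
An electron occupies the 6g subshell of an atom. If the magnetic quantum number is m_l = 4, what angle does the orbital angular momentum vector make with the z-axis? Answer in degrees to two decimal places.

For 6g, l = 4.
|L| = √(l(l+1)) ℏ = 2√5 ℏ.
L_z = m_l ℏ = 4ℏ.
cos θ = L_z/|L| = 4/√20, so θ ≈ 26.57°.

θ ≈ 26.57°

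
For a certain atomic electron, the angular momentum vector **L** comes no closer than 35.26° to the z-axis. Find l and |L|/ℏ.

l = 2, |L| = √6 ℏ ≈ 2.449ℏ

cos²θ_min = l/(l+1) = 0.6667.
Solving: l = 2.
Then |L| = ℏ√(2·3) = √6 ℏ.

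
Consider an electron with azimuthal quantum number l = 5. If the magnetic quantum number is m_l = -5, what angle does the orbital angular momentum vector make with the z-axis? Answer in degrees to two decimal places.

|L| = √(l(l+1)) ℏ = √30 ℏ.
L_z = m_l ℏ = −5ℏ.
cos θ = L_z/|L| = -5/√30, so θ ≈ 155.91°.

θ ≈ 155.91°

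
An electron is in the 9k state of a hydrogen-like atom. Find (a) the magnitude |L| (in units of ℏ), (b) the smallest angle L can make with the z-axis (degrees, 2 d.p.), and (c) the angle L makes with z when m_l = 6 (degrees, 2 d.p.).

|L| = 2√14 ℏ ≈ 7.483ℏ; θ_min ≈ 20.70°; θ(m_l=6) ≈ 36.70°

For 9k, l = 7.
|L| = ℏ√(7·8) = 2√14 ℏ ≈ 7.483ℏ.
cos θ_min = 7/√56, so θ_min ≈ 20.70°.
For m_l = 6: cos θ = 6/√56, θ ≈ 36.70°.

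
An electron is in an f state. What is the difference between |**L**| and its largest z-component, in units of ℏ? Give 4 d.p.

|L| − L_z,max ≈ 0.4641ℏ

The letter f corresponds to l = 3.
|L| = 2√3 ℏ ≈ 3.4641ℏ, while L_z,max = lℏ = 3ℏ.
The difference is (2√3 − 3)ℏ ≈ 0.4641ℏ.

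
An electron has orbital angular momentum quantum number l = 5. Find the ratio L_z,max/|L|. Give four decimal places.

L_z,max/|L| = 0.9129

|L| = √30 ℏ ≈ 5.4772ℏ, while L_z,max = lℏ = 5ℏ.
L_z,max/|L| = 5/√30 = 0.9129.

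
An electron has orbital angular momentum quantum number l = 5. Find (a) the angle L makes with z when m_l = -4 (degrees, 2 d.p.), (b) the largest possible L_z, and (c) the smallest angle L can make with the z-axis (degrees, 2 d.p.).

θ(m_l=-4) ≈ 136.91°; L_z,max = 5ℏ; θ_min ≈ 24.09°

For m_l = -4: cos θ = -4/√30, θ ≈ 136.91°.
L_z,max = lℏ = 5ℏ.
cos θ_min = 5/√30, so θ_min ≈ 24.09°.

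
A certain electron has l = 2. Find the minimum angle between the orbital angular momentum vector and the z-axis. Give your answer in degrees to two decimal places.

θ_min ≈ 35.26°

|L| = √(l(l+1)) ℏ = √6 ℏ.
The smallest angle corresponds to the largest L_z, i.e. m_l = l = 2, giving L_z = 2ℏ.
cos θ_min = 2/√6, so θ_min ≈ 35.26°.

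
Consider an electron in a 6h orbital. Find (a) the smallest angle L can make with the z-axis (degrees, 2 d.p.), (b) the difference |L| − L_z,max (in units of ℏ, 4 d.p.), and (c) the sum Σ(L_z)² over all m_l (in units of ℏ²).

The 6h subshell has l = 5.
cos θ_min = 5/√30, so θ_min ≈ 24.09°.
|L| − L_z,max = (√30 − 5)ℏ ≈ 0.4772ℏ.
Σ m_l² = 110, so Σ(L_z)² = 110 ℏ².

θ_min ≈ 24.09°; |L|−L_z,max ≈ 0.4772ℏ; Σ(L_z)² = 110 ℏ²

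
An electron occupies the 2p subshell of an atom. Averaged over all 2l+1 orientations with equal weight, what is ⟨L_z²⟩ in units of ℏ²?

⟨L_z²⟩ = 0.6667 ℏ²

For 2p, l = 1.
m_l ∈ {-1, 0, 1}.
⟨L_z²⟩ = ℏ²·(Σ m_l²)/(2l+1) = ℏ²·2/3 = 0.6667ℏ².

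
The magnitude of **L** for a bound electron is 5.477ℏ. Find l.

|L| = ℏ√(l(l+1)), so l(l+1) = 30.
The positive root is l = 5.

l = 5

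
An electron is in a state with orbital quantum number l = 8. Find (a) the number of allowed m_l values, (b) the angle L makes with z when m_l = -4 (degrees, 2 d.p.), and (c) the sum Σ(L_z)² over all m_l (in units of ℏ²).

There are 2l+1 = 17 values of m_l.
For m_l = -4: cos θ = -4/√72, θ ≈ 118.13°.
Σ m_l² = 408, so Σ(L_z)² = 408 ℏ².

17 values; θ(m_l=-4) ≈ 118.13°; Σ(L_z)² = 408 ℏ²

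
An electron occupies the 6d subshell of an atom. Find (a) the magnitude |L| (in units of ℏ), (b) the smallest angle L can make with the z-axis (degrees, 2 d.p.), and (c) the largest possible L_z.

The 6d subshell has l = 2.
|L| = ℏ√(2·3) = √6 ℏ ≈ 2.449ℏ.
cos θ_min = 2/√6, so θ_min ≈ 35.26°.
L_z,max = lℏ = 2ℏ.

|L| = √6 ℏ ≈ 2.449ℏ; θ_min ≈ 35.26°; L_z,max = 2ℏ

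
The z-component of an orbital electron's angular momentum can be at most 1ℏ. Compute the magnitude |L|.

L_z,max = lℏ, so l = 1.
Then |L| = ℏ√(1·2) = √2 ℏ.

|L| = √2 ℏ ≈ 1.414ℏ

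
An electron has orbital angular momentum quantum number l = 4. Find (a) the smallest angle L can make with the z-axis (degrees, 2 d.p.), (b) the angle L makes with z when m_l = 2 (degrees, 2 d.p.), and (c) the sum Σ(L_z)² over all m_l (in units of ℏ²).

θ_min ≈ 26.57°; θ(m_l=2) ≈ 63.43°; Σ(L_z)² = 60 ℏ²

cos θ_min = 4/√20, so θ_min ≈ 26.57°.
For m_l = 2: cos θ = 2/√20, θ ≈ 63.43°.
Σ m_l² = 60, so Σ(L_z)² = 60 ℏ².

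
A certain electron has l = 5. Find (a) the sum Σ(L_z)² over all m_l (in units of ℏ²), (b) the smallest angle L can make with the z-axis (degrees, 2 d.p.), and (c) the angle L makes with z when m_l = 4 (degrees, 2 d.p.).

Σ(L_z)² = 110 ℏ²; θ_min ≈ 24.09°; θ(m_l=4) ≈ 43.09°

Σ m_l² = 110, so Σ(L_z)² = 110 ℏ².
cos θ_min = 5/√30, so θ_min ≈ 24.09°.
For m_l = 4: cos θ = 4/√30, θ ≈ 43.09°.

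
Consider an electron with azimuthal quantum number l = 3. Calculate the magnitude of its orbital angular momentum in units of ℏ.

|L| = ℏ√(l(l+1)) = ℏ√(3·4) = 2√3 ℏ

|L| = 2√3 ℏ ≈ 3.464ℏ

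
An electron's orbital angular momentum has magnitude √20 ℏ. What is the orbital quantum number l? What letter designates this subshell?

l = 4 (g orbital)

(|L|/ℏ)² = l(l+1) = 20.
Solving: l = 4.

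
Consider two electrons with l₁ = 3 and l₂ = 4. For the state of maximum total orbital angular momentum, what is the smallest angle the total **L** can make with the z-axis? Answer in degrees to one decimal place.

L runs from |3 − 4| = 1 to 3 + 4 = 7.
L ∈ {1, 2, 3, 4, 5, 6, 7}.
The maximum is L = 7, with |L_tot| = ℏ√(7·8) = 2√14 ℏ.
The minimum angle with z is arccos(7/√56) ≈ 20.7°.

θ_min ≈ 20.7°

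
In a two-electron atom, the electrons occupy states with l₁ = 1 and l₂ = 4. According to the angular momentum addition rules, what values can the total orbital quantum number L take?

The total orbital quantum number L ranges from |l₁ − l₂| to l₁ + l₂ in integer steps.
Allowed values: L = 3, 4, 5.

L = 3, 4, 5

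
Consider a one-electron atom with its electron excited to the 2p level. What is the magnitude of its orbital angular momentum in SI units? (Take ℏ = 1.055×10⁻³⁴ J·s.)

|L| = 1.492×10⁻³⁴ J·s

The 2p level has l = 1.
|L| = ℏ√(l(l+1)) = ℏ√(1·2) = √2 ℏ
Numerically, |L| = 1.414 × (1.055×10⁻³⁴ J·s) = 1.492×10⁻³⁴ J·s.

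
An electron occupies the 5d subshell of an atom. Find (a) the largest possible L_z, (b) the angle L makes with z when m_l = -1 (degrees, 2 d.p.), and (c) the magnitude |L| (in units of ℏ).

L_z,max = 2ℏ; θ(m_l=-1) ≈ 114.09°; |L| = √6 ℏ ≈ 2.449ℏ

The 5d subshell has l = 2.
L_z,max = lℏ = 2ℏ.
For m_l = -1: cos θ = -1/√6, θ ≈ 114.09°.
|L| = ℏ√(2·3) = √6 ℏ ≈ 2.449ℏ.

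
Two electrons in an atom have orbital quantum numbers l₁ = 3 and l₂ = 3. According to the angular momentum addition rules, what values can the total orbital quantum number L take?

Angular momentum addition gives L = |l₁ − l₂|, …, l₁ + l₂.
So L can be 0, 1, 2, 3, 4, 5, 6.

L = 0, 1, 2, 3, 4, 5, 6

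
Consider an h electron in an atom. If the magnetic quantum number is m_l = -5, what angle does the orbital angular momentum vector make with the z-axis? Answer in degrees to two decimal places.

For an h orbital, l = 5.
|L| = ℏ√(l(l+1)) = √30 ℏ.
L_z = m_l ℏ = −5ℏ.
cos θ = L_z/|L| = -5/√30, so θ ≈ 155.91°.

θ ≈ 155.91°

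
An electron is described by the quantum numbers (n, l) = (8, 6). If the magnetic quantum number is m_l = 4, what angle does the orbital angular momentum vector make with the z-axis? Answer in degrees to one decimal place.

θ ≈ 51.9°

|L| = ℏ√(l(l+1)) = √42 ℏ.
L_z = m_l ℏ = 4ℏ.
cos θ = L_z/|L| = 4/√42, so θ ≈ 51.9°.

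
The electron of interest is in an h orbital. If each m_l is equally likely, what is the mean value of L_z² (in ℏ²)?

⟨L_z²⟩ = 10 ℏ²

For an h orbital, l = 5.
m_l runs from −5 to 5, i.e. {-5, -4, -3, -2, -1, 0, 1, 2, 3, 4, 5}.
⟨L_z²⟩ = ℏ²·(Σ m_l²)/(2l+1) = ℏ²·110/11 = 10ℏ².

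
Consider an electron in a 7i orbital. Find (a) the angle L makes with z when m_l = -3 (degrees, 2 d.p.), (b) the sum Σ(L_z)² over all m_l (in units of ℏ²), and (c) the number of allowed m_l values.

θ(m_l=-3) ≈ 117.58°; Σ(L_z)² = 182 ℏ²; 13 values

For 7i, l = 6.
For m_l = -3: cos θ = -3/√42, θ ≈ 117.58°.
Σ m_l² = 182, so Σ(L_z)² = 182 ℏ².
There are 2l+1 = 13 values of m_l.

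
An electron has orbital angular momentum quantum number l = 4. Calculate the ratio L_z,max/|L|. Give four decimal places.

L_z,max/|L| = 0.8944

|L| = 2√5 ℏ ≈ 4.4721ℏ, while L_z,max = lℏ = 4ℏ.
L_z,max/|L| = 4/√20 = 0.8944.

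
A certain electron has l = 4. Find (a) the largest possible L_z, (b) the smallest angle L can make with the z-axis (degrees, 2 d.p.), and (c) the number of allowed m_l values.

L_z,max = 4ℏ; θ_min ≈ 26.57°; 9 values

L_z,max = lℏ = 4ℏ.
cos θ_min = 4/√20, so θ_min ≈ 26.57°.
There are 2l+1 = 9 values of m_l.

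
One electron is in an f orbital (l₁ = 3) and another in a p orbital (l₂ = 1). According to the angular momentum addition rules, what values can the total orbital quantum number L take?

Angular momentum addition gives L = |l₁ − l₂|, …, l₁ + l₂.
L ∈ {2, 3, 4}.

L = 2, 3, 4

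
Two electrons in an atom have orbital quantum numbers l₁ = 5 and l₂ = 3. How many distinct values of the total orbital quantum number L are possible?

Angular momentum addition gives L = |l₁ − l₂|, …, l₁ + l₂.
Allowed values: L = 2, 3, 4, 5, 6, 7, 8.
That is 7 values.

7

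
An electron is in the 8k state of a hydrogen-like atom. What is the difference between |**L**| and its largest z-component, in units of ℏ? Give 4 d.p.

|L| − L_z,max ≈ 0.4833ℏ

The 8k subshell has l = 7.
|L| = 2√14 ℏ ≈ 7.4833ℏ, while L_z,max = lℏ = 7ℏ.
The difference is (2√14 − 7)ℏ ≈ 0.4833ℏ.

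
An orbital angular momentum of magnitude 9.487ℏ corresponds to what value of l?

l = 9

Since |L|² = l(l+1)ℏ², l(l+1) = 90.
Solving: l = 9.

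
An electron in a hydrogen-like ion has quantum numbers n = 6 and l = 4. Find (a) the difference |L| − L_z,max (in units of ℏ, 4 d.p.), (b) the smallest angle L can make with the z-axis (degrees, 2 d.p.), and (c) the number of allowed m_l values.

|L|−L_z,max ≈ 0.4721ℏ; θ_min ≈ 26.57°; 9 values

|L| − L_z,max = (2√5 − 4)ℏ ≈ 0.4721ℏ.
cos θ_min = 4/√20, so θ_min ≈ 26.57°.
There are 2l+1 = 9 values of m_l.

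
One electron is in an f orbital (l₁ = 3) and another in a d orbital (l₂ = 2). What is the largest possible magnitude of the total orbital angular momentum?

|L_tot|_max = √30 ℏ ≈ 5.477ℏ

By the triangle rule, |l₁ − l₂| ≤ L ≤ l₁ + l₂.
L ∈ {1, 2, 3, 4, 5}.
The largest magnitude corresponds to L = 5: |L_tot| = ℏ√(5·6) = √30 ℏ.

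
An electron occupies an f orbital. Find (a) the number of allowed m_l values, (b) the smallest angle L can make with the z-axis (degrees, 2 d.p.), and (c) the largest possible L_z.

For an f orbital, l = 3.
There are 2l+1 = 7 values of m_l.
cos θ_min = 3/√12, so θ_min ≈ 30.00°.
L_z,max = lℏ = 3ℏ.

7 values; θ_min ≈ 30.00°; L_z,max = 3ℏ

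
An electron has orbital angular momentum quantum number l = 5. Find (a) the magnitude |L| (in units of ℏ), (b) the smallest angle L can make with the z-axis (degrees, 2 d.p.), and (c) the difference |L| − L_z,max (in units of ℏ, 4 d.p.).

|L| = √30 ℏ ≈ 5.477ℏ; θ_min ≈ 24.09°; |L|−L_z,max ≈ 0.4772ℏ

|L| = ℏ√(5·6) = √30 ℏ ≈ 5.477ℏ.
cos θ_min = 5/√30, so θ_min ≈ 24.09°.
|L| − L_z,max = (√30 − 5)ℏ ≈ 0.4772ℏ.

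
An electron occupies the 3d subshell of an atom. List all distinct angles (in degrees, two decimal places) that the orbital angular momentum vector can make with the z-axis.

θ ∈ {35.26°, 65.91°, 90.00°, 114.09°, 144.74°}

3d means n = 3, l = 2.
|L| = √(l(l+1)) ℏ = √6 ℏ.
cos θ = m_l/√6 for each m_l ∈ {-2, -1, 0, 1, 2}.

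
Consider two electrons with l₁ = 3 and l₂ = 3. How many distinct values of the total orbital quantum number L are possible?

L runs from |3 − 3| = 0 to 3 + 3 = 6.
L ∈ {0, 1, 2, 3, 4, 5, 6}.
That is 7 values.

7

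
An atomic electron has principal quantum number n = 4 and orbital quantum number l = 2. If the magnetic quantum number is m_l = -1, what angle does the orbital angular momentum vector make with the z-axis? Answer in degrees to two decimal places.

θ ≈ 114.09°

|L|² = l(l+1)ℏ² = 6ℏ², so |L| = √6 ℏ.
L_z = m_l ℏ = −1ℏ.
cos θ = L_z/|L| = -1/√6, so θ ≈ 114.09°.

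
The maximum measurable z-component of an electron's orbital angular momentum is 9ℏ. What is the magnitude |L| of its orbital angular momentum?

|L| = 3√10 ℏ ≈ 9.487ℏ

L_z,max = lℏ, so l = 9.
|L| = ℏ√(l(l+1)) = 3√10 ℏ.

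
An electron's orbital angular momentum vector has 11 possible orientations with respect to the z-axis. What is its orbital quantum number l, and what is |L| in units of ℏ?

Since there are 2l+1 = 11 values of m_l, l = 5.
Then |L| = √(l(l+1)) ℏ = √30 ℏ.

l = 5, |L| = √30 ℏ ≈ 5.477ℏ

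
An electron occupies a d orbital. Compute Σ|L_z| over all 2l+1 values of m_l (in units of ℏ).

Σ|L_z| = 6 ℏ

For a d orbital, l = 2.
The allowed m_l values are -2, -1, 0, 1, 2.
Σ|m_l| = 2(1+2+…+2) = 6.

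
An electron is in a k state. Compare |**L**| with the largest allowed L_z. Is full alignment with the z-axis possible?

No: L_z,max = 7ℏ < |L| = 2√14 ℏ ≈ 7.483ℏ

K corresponds to l = 7.
|L| = 2√14 ℏ ≈ 7.4833ℏ, while L_z,max = lℏ = 7ℏ.
Since |L| > L_z,max, the vector can never point exactly along z; the closest it comes is θ_min = arccos(7/√56) ≈ 20.7°.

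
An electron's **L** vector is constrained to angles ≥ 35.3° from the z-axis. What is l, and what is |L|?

cos θ_min = l/√(l(l+1)) = √(l/(l+1)), so l/(l+1) = cos²(35.3°) = 0.6661.
Solving: l = 2.
Then |L| = ℏ√(2·3) = √6 ℏ.

l = 2, |L| = √6 ℏ ≈ 2.449ℏ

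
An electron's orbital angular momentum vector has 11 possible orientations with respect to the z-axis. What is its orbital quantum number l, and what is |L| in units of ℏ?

2l + 1 = 11 ⇒ l = 5.
Then |L| = √(l(l+1)) ℏ = √30 ℏ.

l = 5, |L| = √30 ℏ ≈ 5.477ℏ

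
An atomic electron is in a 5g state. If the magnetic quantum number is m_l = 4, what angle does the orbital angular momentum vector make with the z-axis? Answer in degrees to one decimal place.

θ ≈ 26.6°

For 5g, l = 4.
|L| = ℏ√(l(l+1)) = 2√5 ℏ.
L_z = m_l ℏ = 4ℏ.
cos θ = L_z/|L| = 4/√20, so θ ≈ 26.6°.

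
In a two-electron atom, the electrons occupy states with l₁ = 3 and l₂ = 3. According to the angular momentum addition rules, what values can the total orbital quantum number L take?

L runs from |3 − 3| = 0 to 3 + 3 = 6.
So L can be 0, 1, 2, 3, 4, 5, 6.

L = 0, 1, 2, 3, 4, 5, 6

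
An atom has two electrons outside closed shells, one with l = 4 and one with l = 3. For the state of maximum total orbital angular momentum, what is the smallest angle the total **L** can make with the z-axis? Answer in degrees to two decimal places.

The total orbital quantum number L ranges from |l₁ − l₂| to l₁ + l₂ in integer steps.
So L can be 1, 2, 3, 4, 5, 6, 7.
The maximum is L = 7, with |L_tot| = ℏ√(7·8) = 2√14 ℏ.
The minimum angle with z is arccos(7/√56) ≈ 20.70°.

θ_min ≈ 20.70°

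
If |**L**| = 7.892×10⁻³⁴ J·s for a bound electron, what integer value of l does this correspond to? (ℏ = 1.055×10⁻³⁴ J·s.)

In units of ℏ, |L| ≈ 7.481.
Set l(l+1) = 55.96; the integer solution is l = 7.

l = 7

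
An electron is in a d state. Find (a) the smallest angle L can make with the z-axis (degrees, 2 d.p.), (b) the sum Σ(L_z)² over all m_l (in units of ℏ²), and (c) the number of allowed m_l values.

θ_min ≈ 35.26°; Σ(L_z)² = 10 ℏ²; 5 values

A d state has l = 2.
cos θ_min = 2/√6, so θ_min ≈ 35.26°.
Σ m_l² = 10, so Σ(L_z)² = 10 ℏ².
There are 2l+1 = 5 values of m_l.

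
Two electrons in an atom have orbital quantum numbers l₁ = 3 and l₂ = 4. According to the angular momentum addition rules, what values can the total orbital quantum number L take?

The total orbital quantum number L ranges from |l₁ − l₂| to l₁ + l₂ in integer steps.
L ∈ {1, 2, 3, 4, 5, 6, 7}.

L = 1, 2, 3, 4, 5, 6, 7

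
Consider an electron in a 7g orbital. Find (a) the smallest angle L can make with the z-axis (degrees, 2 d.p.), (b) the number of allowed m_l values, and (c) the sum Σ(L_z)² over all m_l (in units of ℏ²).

For 7g, l = 4.
cos θ_min = 4/√20, so θ_min ≈ 26.57°.
There are 2l+1 = 9 values of m_l.
Σ m_l² = 60, so Σ(L_z)² = 60 ℏ².

θ_min ≈ 26.57°; 9 values; Σ(L_z)² = 60 ℏ²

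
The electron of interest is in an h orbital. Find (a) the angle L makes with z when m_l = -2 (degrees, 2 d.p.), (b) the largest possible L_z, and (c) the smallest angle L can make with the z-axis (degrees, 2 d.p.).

An h state has l = 5.
For m_l = -2: cos θ = -2/√30, θ ≈ 111.42°.
L_z,max = lℏ = 5ℏ.
cos θ_min = 5/√30, so θ_min ≈ 24.09°.

θ(m_l=-2) ≈ 111.42°; L_z,max = 5ℏ; θ_min ≈ 24.09°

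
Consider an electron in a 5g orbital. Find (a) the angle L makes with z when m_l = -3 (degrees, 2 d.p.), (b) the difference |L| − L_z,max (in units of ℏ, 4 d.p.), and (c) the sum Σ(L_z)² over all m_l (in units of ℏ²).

For 5g, l = 4.
For m_l = -3: cos θ = -3/√20, θ ≈ 132.13°.
|L| − L_z,max = (2√5 − 4)ℏ ≈ 0.4721ℏ.
Σ m_l² = 60, so Σ(L_z)² = 60 ℏ².

θ(m_l=-3) ≈ 132.13°; |L|−L_z,max ≈ 0.4721ℏ; Σ(L_z)² = 60 ℏ²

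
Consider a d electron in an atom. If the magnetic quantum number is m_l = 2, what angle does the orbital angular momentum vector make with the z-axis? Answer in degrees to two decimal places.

θ ≈ 35.26°

The letter d corresponds to l = 2.
|L|² = l(l+1)ℏ² = 6ℏ², so |L| = √6 ℏ.
L_z = m_l ℏ = 2ℏ.
cos θ = L_z/|L| = 2/√6, so θ ≈ 35.26°.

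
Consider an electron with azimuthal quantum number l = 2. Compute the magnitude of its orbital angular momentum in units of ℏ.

|L| = ℏ√(l(l+1)) = ℏ√(2·3) = √6 ℏ

|L| = √6 ℏ ≈ 2.449ℏ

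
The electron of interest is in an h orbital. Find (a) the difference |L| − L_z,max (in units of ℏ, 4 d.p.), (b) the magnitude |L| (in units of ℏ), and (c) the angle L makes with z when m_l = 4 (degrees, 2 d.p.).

H corresponds to l = 5.
|L| − L_z,max = (√30 − 5)ℏ ≈ 0.4772ℏ.
|L| = ℏ√(5·6) = √30 ℏ ≈ 5.477ℏ.
For m_l = 4: cos θ = 4/√30, θ ≈ 43.09°.

|L|−L_z,max ≈ 0.4772ℏ; |L| = √30 ℏ ≈ 5.477ℏ; θ(m_l=4) ≈ 43.09°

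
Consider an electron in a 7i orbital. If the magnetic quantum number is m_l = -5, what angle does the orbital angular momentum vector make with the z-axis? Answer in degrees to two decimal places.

The 7i subshell has l = 6.
|L| = √(l(l+1)) ℏ = √42 ℏ.
L_z = m_l ℏ = −5ℏ.
cos θ = L_z/|L| = -5/√42, so θ ≈ 140.49°.

θ ≈ 140.49°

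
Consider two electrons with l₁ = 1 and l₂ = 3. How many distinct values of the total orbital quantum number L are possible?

3

L runs from |1 − 3| = 2 to 1 + 3 = 4.
Allowed values: L = 2, 3, 4.
That is 3 values.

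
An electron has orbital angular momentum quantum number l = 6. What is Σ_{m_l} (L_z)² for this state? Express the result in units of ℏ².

m_l runs from −6 to 6, i.e. {-6, -5, -4, -3, -2, -1, 0, 1, 2, 3, 4, 5, 6}.
Σ m_l² = 2·(1 + 4 + 9 + 16 + 25 + 36) = 182.

Σ(L_z)² = 182 ℏ²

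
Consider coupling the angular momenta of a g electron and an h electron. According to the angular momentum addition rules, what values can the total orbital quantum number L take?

L = 1, 2, 3, 4, 5, 6, 7, 8, 9

By the triangle rule, |l₁ − l₂| ≤ L ≤ l₁ + l₂.
So L can be 1, 2, 3, 4, 5, 6, 7, 8, 9.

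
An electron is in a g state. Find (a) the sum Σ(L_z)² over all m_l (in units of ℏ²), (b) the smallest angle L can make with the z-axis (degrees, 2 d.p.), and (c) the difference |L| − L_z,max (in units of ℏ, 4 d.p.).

The letter g corresponds to l = 4.
Σ m_l² = 60, so Σ(L_z)² = 60 ℏ².
cos θ_min = 4/√20, so θ_min ≈ 26.57°.
|L| − L_z,max = (2√5 − 4)ℏ ≈ 0.4721ℏ.

Σ(L_z)² = 60 ℏ²; θ_min ≈ 26.57°; |L|−L_z,max ≈ 0.4721ℏ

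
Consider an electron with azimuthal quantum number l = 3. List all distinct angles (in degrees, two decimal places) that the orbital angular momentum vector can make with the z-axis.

θ ∈ {30.00°, 54.74°, 73.22°, 90.00°, 106.78°, 125.26°, 150.00°}

|L| = √(l(l+1)) ℏ = 2√3 ℏ.
cos θ = m_l/√12 for each m_l ∈ {-3, -2, -1, 0, 1, 2, 3}.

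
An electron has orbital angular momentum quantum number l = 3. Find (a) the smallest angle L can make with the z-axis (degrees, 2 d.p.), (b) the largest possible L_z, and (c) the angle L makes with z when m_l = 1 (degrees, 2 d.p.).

cos θ_min = 3/√12, so θ_min ≈ 30.00°.
L_z,max = lℏ = 3ℏ.
For m_l = 1: cos θ = 1/√12, θ ≈ 73.22°.

θ_min ≈ 30.00°; L_z,max = 3ℏ; θ(m_l=1) ≈ 73.22°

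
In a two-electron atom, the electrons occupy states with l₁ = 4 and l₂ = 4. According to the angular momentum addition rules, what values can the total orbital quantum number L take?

L runs from |4 − 4| = 0 to 4 + 4 = 8.
So L can be 0, 1, 2, 3, 4, 5, 6, 7, 8.

L = 0, 1, 2, 3, 4, 5, 6, 7, 8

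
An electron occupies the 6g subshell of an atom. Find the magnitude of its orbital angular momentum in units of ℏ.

For 6g, l = 4.
|L| = ℏ√(l(l+1)) = ℏ√(4·5) = 2√5 ℏ

|L| = 2√5 ℏ ≈ 4.472ℏ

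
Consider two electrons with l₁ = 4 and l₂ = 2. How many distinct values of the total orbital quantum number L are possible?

By the triangle rule, |l₁ − l₂| ≤ L ≤ l₁ + l₂.
So L can be 2, 3, 4, 5, 6.
That is 5 values.

5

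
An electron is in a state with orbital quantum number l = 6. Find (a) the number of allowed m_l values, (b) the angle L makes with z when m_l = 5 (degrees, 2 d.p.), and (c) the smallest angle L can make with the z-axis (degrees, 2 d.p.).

13 values; θ(m_l=5) ≈ 39.51°; θ_min ≈ 22.21°

There are 2l+1 = 13 values of m_l.
For m_l = 5: cos θ = 5/√42, θ ≈ 39.51°.
cos θ_min = 6/√42, so θ_min ≈ 22.21°.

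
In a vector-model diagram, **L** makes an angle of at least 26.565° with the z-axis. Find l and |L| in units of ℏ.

cos²θ_min = l/(l+1) = 0.8000.
l = cos²θ/sin²θ ≈ 4.
Then |L| = ℏ√(4·5) = 2√5 ℏ.

l = 4, |L| = 2√5 ℏ ≈ 4.472ℏ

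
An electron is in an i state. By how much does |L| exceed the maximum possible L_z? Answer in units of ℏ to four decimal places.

|L| − L_z,max ≈ 0.4807ℏ

An i state has l = 6.
|L| = √42 ℏ ≈ 6.4807ℏ, while L_z,max = lℏ = 6ℏ.
The difference is (√42 − 6)ℏ ≈ 0.4807ℏ.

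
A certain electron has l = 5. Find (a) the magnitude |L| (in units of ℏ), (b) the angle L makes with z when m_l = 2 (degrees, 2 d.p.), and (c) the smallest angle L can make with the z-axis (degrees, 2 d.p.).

|L| = ℏ√(5·6) = √30 ℏ ≈ 5.477ℏ.
For m_l = 2: cos θ = 2/√30, θ ≈ 68.58°.
cos θ_min = 5/√30, so θ_min ≈ 24.09°.

|L| = √30 ℏ ≈ 5.477ℏ; θ(m_l=2) ≈ 68.58°; θ_min ≈ 24.09°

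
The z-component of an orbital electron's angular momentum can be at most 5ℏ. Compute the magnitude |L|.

The maximum L_z equals lℏ, giving l = 5.
Then |L| = ℏ√(5·6) = √30 ℏ.

|L| = √30 ℏ ≈ 5.477ℏ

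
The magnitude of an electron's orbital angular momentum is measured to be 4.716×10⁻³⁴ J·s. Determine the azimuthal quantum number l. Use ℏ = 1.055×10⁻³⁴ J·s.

l = 4

In units of ℏ, |L| ≈ 4.470.
l(l+1) ≈ 4.470² ≈ 19.98, so l = 4.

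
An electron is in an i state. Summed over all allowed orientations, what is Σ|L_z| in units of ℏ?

Σ|L_z| = 42 ℏ

The letter i corresponds to l = 6.
m_l runs from −6 to 6, i.e. {-6, -5, -4, -3, -2, -1, 0, 1, 2, 3, 4, 5, 6}.
Σ|m_l| = l(l+1) = 42.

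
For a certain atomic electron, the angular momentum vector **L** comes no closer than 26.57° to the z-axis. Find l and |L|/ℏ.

cos θ_min = l/√(l(l+1)) = √(l/(l+1)), so l/(l+1) = cos²(26.57°) = 0.7999.
l = cos²θ/sin²θ ≈ 4.
Then |L| = ℏ√(4·5) = 2√5 ℏ.

l = 4, |L| = 2√5 ℏ ≈ 4.472ℏ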